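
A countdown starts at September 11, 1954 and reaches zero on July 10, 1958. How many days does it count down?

1398

Sep 11, 1954 → Sep 11, 1955: 365 days.
Sep 11, 1955 → Sep 11, 1956: 366 days (Feb 29, 1956 is in that span).
Sep 11, 1956 → Sep 11, 1957: 365 days.
Sep 11, 1957 → Oct 11, 1957: 30 days (September has 30).
Oct 11, 1957 → Nov 11, 1957: 31 days (October has 31).
Nov 11, 1957 → Dec 11, 1957: 30 days (November has 30).
Dec 11, 1957 → Jan 11, 1958: 31 days (December has 31).
Jan 11, 1958 → Feb 11, 1958: 31 days (January has 31).
Feb 11, 1958 → Mar 11, 1958: 28 days (February has 28).
Mar 11, 1958 → Apr 11, 1958: 31 days (March has 31).
Apr 11, 1958 → May 11, 1958: 30 days (April has 30).
May 11, 1958 → Jun 11, 1958: 31 days (May has 31).
Jun 11, 1958 → Jul 10, 1958: 29 days.
Total: 1398 days.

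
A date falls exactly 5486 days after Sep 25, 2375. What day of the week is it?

Sep 25, 2375 is a Thursday.
5486 mod 7 = 5, so 5486 days after a Thursday is Thursday + 5 = Tuesday.

Tuesday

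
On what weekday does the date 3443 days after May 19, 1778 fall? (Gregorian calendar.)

Monday

May 19, 1778 is a Tuesday.
3443 mod 7 = 6, so 3443 days after a Tuesday is Tuesday + 6 = Monday.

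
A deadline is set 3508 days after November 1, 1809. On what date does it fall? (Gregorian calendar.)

June 10, 1819

+365 (one year) → Nov 1, 1810 (3143 left).
+365 (one year) → Nov 1, 1811 (2778 left).
+366 (one year; includes Feb 29, 1812) → Nov 1, 1812 (2412 left).
+365 (one year) → Nov 1, 1813 (2047 left).
+365 (one year) → Nov 1, 1814 (1682 left).
+365 (one year) → Nov 1, 1815 (1317 left).
+366 (one year; includes Feb 29, 1816) → Nov 1, 1816 (951 left).
+365 (one year) → Nov 1, 1817 (586 left).
+365 (one year) → Nov 1, 1818 (221 left).
Nov has 30 days: +30 → Dec 1, 1818 (191 left).
Dec has 31 days: +31 → Jan 1, 1819 (160 left).
Jan has 31 days: +31 → Feb 1, 1819 (129 left).
Feb has 28 days: +28 → Mar 1, 1819 (101 left).
Mar has 31 days: +31 → Apr 1, 1819 (70 left).
Apr has 30 days: +30 → May 1, 1819 (40 left).
May has 31 days: +31 → Jun 1, 1819 (9 left).
+9 → Jun 10, 1819.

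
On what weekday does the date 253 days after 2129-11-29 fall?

Wednesday

Nov 29, 2129 is a Tuesday.
253 mod 7 = 1, so 253 days after a Tuesday is Tuesday + 1 = Wednesday.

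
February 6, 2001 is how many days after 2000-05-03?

May 3, 2000 → Jun 3, 2000: 31 days (May has 31).
Jun 3, 2000 → Jul 3, 2000: 30 days (June has 30).
Jul 3, 2000 → Aug 3, 2000: 31 days (July has 31).
Aug 3, 2000 → Sep 3, 2000: 31 days (August has 31).
Sep 3, 2000 → Oct 3, 2000: 30 days (September has 30).
Oct 3, 2000 → Nov 3, 2000: 31 days (October has 31).
Nov 3, 2000 → Dec 3, 2000: 30 days (November has 30).
Dec 3, 2000 → Jan 3, 2001: 31 days (December has 31).
Jan 3, 2001 → Feb 3, 2001: 31 days (January has 31).
Feb 3, 2001 → Feb 6, 2001: 3 days.
Total: 279 days.

279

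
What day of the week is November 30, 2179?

Doomsday rule: the anchor day for the 2100s is Sunday. For year 79: 79÷12 = 6 r 7, and 7÷4 = 1, so 6+7+1 = 14.
Sunday + 14 ≡ Sunday — that's 2179's doomsday.
In November the doomsday date is Nov 7.
Nov 30 is 23 days after Nov 7; 23 mod 7 = 2, so Sunday + 2 = Tuesday.

Tuesday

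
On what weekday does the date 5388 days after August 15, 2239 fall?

First find the weekday of Aug 15, 2239. Doomsday rule: the anchor day for the 2200s is Friday. For year 39: 39÷12 = 3 r 3, and 3÷4 = 0, so 3+3+0 = 6.
Friday + 6 ≡ Thursday — that's 2239's doomsday.
In August the doomsday date is Aug 8.
Aug 15 is 7 days after Aug 8; 7 mod 7 = 0, so Thursday + 0 = Thursday.
5388 mod 7 = 5, so 5388 days after a Thursday is Thursday + 5 = Tuesday.

Tuesday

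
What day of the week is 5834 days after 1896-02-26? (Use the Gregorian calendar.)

First find the weekday of Feb 26, 1896. Doomsday rule: the anchor day for the 1800s is Friday. For year 96: 96÷12 = 8 r 0, and 0÷4 = 0, so 8+0+0 = 8.
Friday + 8 ≡ Saturday — that's 1896's doomsday.
In February the doomsday date is Feb 29 (1896 is a leap year (divisible by 4)).
Feb 26 is 3 days before Feb 29; 3 mod 7 = 3, so Saturday − 3 = Wednesday.
5834 mod 7 = 3, so 5834 days after a Wednesday is Wednesday + 3 = Saturday.

Saturday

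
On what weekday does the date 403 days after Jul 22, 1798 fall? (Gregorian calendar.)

Thursday

Jul 22, 1798 is a Sunday.
403 mod 7 = 4, so 403 days after a Sunday is Sunday + 4 = Thursday.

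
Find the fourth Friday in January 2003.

January 1, 2003 is a Wednesday.
The first Friday is therefore January 3 (2 days later).
The fourth Friday is 3 + 3×7 = January 24.

January 24, 2003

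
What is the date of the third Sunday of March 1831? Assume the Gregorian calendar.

March 20, 1831

March 1, 1831 is a Tuesday.
The first Sunday is therefore March 6 (5 days later).
The third Sunday is 6 + 2×7 = March 20.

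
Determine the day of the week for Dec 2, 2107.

Friday

Doomsday rule: the anchor day for the 2100s is Sunday. For year 07: 7÷12 = 0 r 7, and 7÷4 = 1, so 0+7+1 = 8.
Sunday + 8 ≡ Monday — that's 2107's doomsday.
In December the doomsday date is Dec 12.
Dec 2 is 10 days before Dec 12; 10 mod 7 = 3, so Monday − 3 = Friday.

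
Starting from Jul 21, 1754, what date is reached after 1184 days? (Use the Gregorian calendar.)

+365 (one year) → Jul 21, 1755 (819 left).
+366 (one year; includes Feb 29, 1756) → Jul 21, 1756 (453 left).
+365 (one year) → Jul 21, 1757 (88 left).
Jul has 31 days: +11 → Aug 1, 1757 (77 left).
Aug has 31 days: +31 → Sep 1, 1757 (46 left).
Sep has 30 days: +30 → Oct 1, 1757 (16 left).
+16 → Oct 17, 1757.

October 17, 1757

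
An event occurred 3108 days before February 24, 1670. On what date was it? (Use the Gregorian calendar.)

August 22, 1661

−365 (one year) → Feb 24, 1669 (2743 left).
−366 (one year; includes Feb 29, 1668) → Feb 24, 1668 (2377 left).
−365 (one year) → Feb 24, 1667 (2012 left).
−365 (one year) → Feb 24, 1666 (1647 left).
−365 (one year) → Feb 24, 1665 (1282 left).
−366 (one year; includes Feb 29, 1664) → Feb 24, 1664 (916 left).
−365 (one year) → Feb 24, 1663 (551 left).
−365 (one year) → Feb 24, 1662 (186 left).
−24 → Jan 31, 1662 (end of Jan, 31 days; 162 left).
−31 → Dec 31, 1661 (end of Dec, 31 days; 131 left).
−31 → Nov 30, 1661 (end of Nov, 30 days; 100 left).
−30 → Oct 31, 1661 (end of Oct, 31 days; 70 left).
−31 → Sep 30, 1661 (end of Sep, 30 days; 39 left).
−30 → Aug 31, 1661 (end of Aug, 31 days; 9 left).
−9 → Aug 22, 1661.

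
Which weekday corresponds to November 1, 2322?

Doomsday rule: the anchor day for the 2300s is Wednesday. For year 22: 22÷12 = 1 r 10, and 10÷4 = 2, so 1+10+2 = 13.
Wednesday + 13 ≡ Tuesday — that's 2322's doomsday.
In November the doomsday date is Nov 7.
Nov 1 is 6 days before Nov 7; 6 mod 7 = 6, so Tuesday − 6 = Wednesday.

Wednesday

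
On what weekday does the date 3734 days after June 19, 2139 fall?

First find the weekday of Jun 19, 2139. Doomsday rule: the anchor day for the 2100s is Sunday. For year 39: 39÷12 = 3 r 3, and 3÷4 = 0, so 3+3+0 = 6.
Sunday + 6 ≡ Saturday — that's 2139's doomsday.
In June the doomsday date is Jun 6.
Jun 19 is 13 days after Jun 6; 13 mod 7 = 6, so Saturday + 6 = Friday.
3734 mod 7 = 3, so 3734 days after a Friday is Friday + 3 = Monday.

Monday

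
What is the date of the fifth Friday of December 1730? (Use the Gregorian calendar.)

December 1, 1730 is a Friday.
The first Friday is therefore December 1 (same day).
The fifth Friday is 1 + 4×7 = December 29.

December 29, 1730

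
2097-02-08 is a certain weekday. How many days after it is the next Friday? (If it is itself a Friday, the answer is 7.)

7

Feb 8, 2097 is a Friday.
From Friday to the next Friday is 7 days.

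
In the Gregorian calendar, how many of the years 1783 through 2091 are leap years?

75

Multiples of 4 in [1783,2091]: 77.
Of those, multiples of 100: 3 (not leap unless ÷400).
Multiples of 400: 1.
Leap years = 77 − 3 + 1 = 75.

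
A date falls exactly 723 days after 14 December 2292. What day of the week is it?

First find the weekday of Dec 14, 2292. Doomsday rule: the anchor day for the 2200s is Friday. For year 92: 92÷12 = 7 r 8, and 8÷4 = 2, so 7+8+2 = 17.
Friday + 17 ≡ Monday — that's 2292's doomsday.
In December the doomsday date is Dec 12.
Dec 14 is 2 days after Dec 12; 2 mod 7 = 2, so Monday + 2 = Wednesday.
723 mod 7 = 2, so 723 days after a Wednesday is Wednesday + 2 = Friday.

Friday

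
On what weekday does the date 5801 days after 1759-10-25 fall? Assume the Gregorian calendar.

Tuesday

Oct 25, 1759 is a Thursday.
5801 mod 7 = 5, so 5801 days after a Thursday is Thursday + 5 = Tuesday.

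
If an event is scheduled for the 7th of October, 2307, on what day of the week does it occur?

Monday

Doomsday rule: the anchor day for the 2300s is Wednesday. For year 07: 7÷12 = 0 r 7, and 7÷4 = 1, so 0+7+1 = 8.
Wednesday + 8 ≡ Thursday — that's 2307's doomsday.
In October the doomsday date is Oct 10.
Oct 7 is 3 days before Oct 10; 3 mod 7 = 3, so Thursday − 3 = Monday.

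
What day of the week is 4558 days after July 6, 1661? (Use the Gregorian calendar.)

First find the weekday of Jul 6, 1661. Doomsday rule: the anchor day for the 1600s is Tuesday. For year 61: 61÷12 = 5 r 1, and 1÷4 = 0, so 5+1+0 = 6.
Tuesday + 6 ≡ Monday — that's 1661's doomsday.
In July the doomsday date is Jul 11.
Jul 6 is 5 days before Jul 11; 5 mod 7 = 5, so Monday − 5 = Wednesday.
4558 mod 7 = 1, so 4558 days after a Wednesday is Wednesday + 1 = Thursday.

Thursday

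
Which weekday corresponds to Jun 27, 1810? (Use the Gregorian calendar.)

Doomsday rule: the anchor day for the 1800s is Friday. For year 10: 10÷12 = 0 r 10, and 10÷4 = 2, so 0+10+2 = 12.
Friday + 12 ≡ Wednesday — that's 1810's doomsday.
In June the doomsday date is Jun 6.
Jun 27 is 21 days after Jun 6; 21 mod 7 = 0, so Wednesday + 0 = Wednesday.

Wednesday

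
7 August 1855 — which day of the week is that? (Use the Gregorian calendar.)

Tuesday

Doomsday rule: the anchor day for the 1800s is Friday. For year 55: 55÷12 = 4 r 7, and 7÷4 = 1, so 4+7+1 = 12.
Friday + 12 ≡ Wednesday — that's 1855's doomsday.
In August the doomsday date is Aug 8.
Aug 7 is 1 day before Aug 8; 1 mod 7 = 1, so Wednesday − 1 = Tuesday.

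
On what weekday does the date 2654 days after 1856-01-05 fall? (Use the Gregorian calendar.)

First find the weekday of Jan 5, 1856. Doomsday rule: the anchor day for the 1800s is Friday. For year 56: 56÷12 = 4 r 8, and 8÷4 = 2, so 4+8+2 = 14.
Friday + 14 ≡ Friday — that's 1856's doomsday.
In January the doomsday date is Jan 4 (1856 is a leap year (divisible by 4)).
Jan 5 is 1 day after Jan 4; 1 mod 7 = 1, so Friday + 1 = Saturday.
2654 mod 7 = 1, so 2654 days after a Saturday is Saturday + 1 = Sunday.

Sunday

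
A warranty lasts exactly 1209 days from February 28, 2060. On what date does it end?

+366 (one year; includes Feb 29, 2060) → Feb 28, 2061 (843 left).
+365 (one year) → Feb 28, 2062 (478 left).
+365 (one year) → Feb 28, 2063 (113 left).
Feb has 28 days: +1 → Mar 1, 2063 (112 left).
Mar has 31 days: +31 → Apr 1, 2063 (81 left).
Apr has 30 days: +30 → May 1, 2063 (51 left).
May has 31 days: +31 → Jun 1, 2063 (20 left).
+20 → Jun 21, 2063.

June 21, 2063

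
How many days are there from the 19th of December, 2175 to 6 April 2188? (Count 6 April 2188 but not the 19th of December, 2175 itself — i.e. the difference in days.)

Dec 19, 2175 → Dec 19, 2176: 366 days (Feb 29, 2176 is in that span).
Dec 19, 2176 → Dec 19, 2177: 365 days.
Dec 19, 2177 → Dec 19, 2178: 365 days.
Dec 19, 2178 → Dec 19, 2179: 365 days.
Dec 19, 2179 → Dec 19, 2180: 366 days (Feb 29, 2180 is in that span).
Dec 19, 2180 → Dec 19, 2181: 365 days.
Dec 19, 2181 → Dec 19, 2182: 365 days.
Dec 19, 2182 → Dec 19, 2183: 365 days.
Dec 19, 2183 → Dec 19, 2184: 366 days (Feb 29, 2184 is in that span).
Dec 19, 2184 → Dec 19, 2185: 365 days.
Dec 19, 2185 → Dec 19, 2186: 365 days.
Dec 19, 2186 → Dec 19, 2187: 365 days.
Dec 19, 2187 → Jan 19, 2188: 31 days (December has 31).
Jan 19, 2188 → Feb 19, 2188: 31 days (January has 31).
Feb 19, 2188 → Mar 19, 2188: 29 days (February has 29).
Mar 19, 2188 → Apr 6, 2188: 18 days.
Total: 4492 days.

4492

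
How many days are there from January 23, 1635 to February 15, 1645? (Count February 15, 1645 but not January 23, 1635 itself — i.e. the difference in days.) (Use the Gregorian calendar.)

Jan 23, 1635 → Jan 23, 1636: 365 days.
Jan 23, 1636 → Jan 23, 1637: 366 days (Feb 29, 1636 is in that span).
Jan 23, 1637 → Jan 23, 1638: 365 days.
Jan 23, 1638 → Jan 23, 1639: 365 days.
Jan 23, 1639 → Jan 23, 1640: 365 days.
Jan 23, 1640 → Jan 23, 1641: 366 days (Feb 29, 1640 is in that span).
Jan 23, 1641 → Jan 23, 1642: 365 days.
Jan 23, 1642 → Jan 23, 1643: 365 days.
Jan 23, 1643 → Jan 23, 1644: 365 days.
Jan 23, 1644 → Feb 23, 1644: 31 days (January has 31).
Feb 23, 1644 → Mar 23, 1644: 29 days (February has 29).
Mar 23, 1644 → Apr 23, 1644: 31 days (March has 31).
Apr 23, 1644 → May 23, 1644: 30 days (April has 30).
May 23, 1644 → Jun 23, 1644: 31 days (May has 31).
Jun 23, 1644 → Jul 23, 1644: 30 days (June has 30).
Jul 23, 1644 → Aug 23, 1644: 31 days (July has 31).
Aug 23, 1644 → Sep 23, 1644: 31 days (August has 31).
Sep 23, 1644 → Oct 23, 1644: 30 days (September has 30).
Oct 23, 1644 → Nov 23, 1644: 31 days (October has 31).
Nov 23, 1644 → Dec 23, 1644: 30 days (November has 30).
Dec 23, 1644 → Jan 23, 1645: 31 days (December has 31).
Jan 23, 1645 → Feb 15, 1645: 23 days.
Total: 3676 days.

3676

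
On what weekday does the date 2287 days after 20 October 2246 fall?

Oct 20, 2246 is a Tuesday.
2287 mod 7 = 5, so 2287 days after a Tuesday is Tuesday + 5 = Sunday.

Sunday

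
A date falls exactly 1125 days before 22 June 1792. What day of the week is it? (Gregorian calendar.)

First find the weekday of Jun 22, 1792. Doomsday rule: the anchor day for the 1700s is Sunday. For year 92: 92÷12 = 7 r 8, and 8÷4 = 2, so 7+8+2 = 17.
Sunday + 17 ≡ Wednesday — that's 1792's doomsday.
In June the doomsday date is Jun 6.
Jun 22 is 16 days after Jun 6; 16 mod 7 = 2, so Wednesday + 2 = Friday.
1125 mod 7 = 5, so 1125 days before a Friday is Friday − 5 = Sunday.

Sunday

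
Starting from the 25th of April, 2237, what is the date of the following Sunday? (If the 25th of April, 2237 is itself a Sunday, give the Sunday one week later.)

Apr 25, 2237 is a Tuesday.
From Tuesday to the next Sunday is 5 days.
Apr 25, 2237 + 5 = Apr 30, 2237.

April 30, 2237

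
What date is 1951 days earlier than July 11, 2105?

March 8, 2100

−365 (one year) → Jul 11, 2104 (1586 left).
−366 (one year; includes Feb 29, 2104) → Jul 11, 2103 (1220 left).
−365 (one year) → Jul 11, 2102 (855 left).
−365 (one year) → Jul 11, 2101 (490 left).
−365 (one year) → Jul 11, 2100 (125 left).
−11 → Jun 30, 2100 (end of Jun, 30 days; 114 left).
−30 → May 31, 2100 (end of May, 31 days; 84 left).
−31 → Apr 30, 2100 (end of Apr, 30 days; 53 left).
−30 → Mar 31, 2100 (end of Mar, 31 days; 23 left).
−23 → Mar 8, 2100.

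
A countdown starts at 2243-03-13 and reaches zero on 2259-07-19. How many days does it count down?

Mar 13, 2243 → Mar 13, 2244: 366 days (Feb 29, 2244 is in that span).
Mar 13, 2244 → Mar 13, 2245: 365 days.
Mar 13, 2245 → Mar 13, 2246: 365 days.
Mar 13, 2246 → Mar 13, 2247: 365 days.
Mar 13, 2247 → Mar 13, 2248: 366 days (Feb 29, 2248 is in that span).
Mar 13, 2248 → Mar 13, 2249: 365 days.
Mar 13, 2249 → Mar 13, 2250: 365 days.
Mar 13, 2250 → Mar 13, 2251: 365 days.
Mar 13, 2251 → Mar 13, 2252: 366 days (Feb 29, 2252 is in that span).
Mar 13, 2252 → Mar 13, 2253: 365 days.
Mar 13, 2253 → Mar 13, 2254: 365 days.
Mar 13, 2254 → Mar 13, 2255: 365 days.
Mar 13, 2255 → Mar 13, 2256: 366 days (Feb 29, 2256 is in that span).
Mar 13, 2256 → Mar 13, 2257: 365 days.
Mar 13, 2257 → Mar 13, 2258: 365 days.
Mar 13, 2258 → Mar 13, 2259: 365 days.
Mar 13, 2259 → Apr 13, 2259: 31 days (March has 31).
Apr 13, 2259 → May 13, 2259: 30 days (April has 30).
May 13, 2259 → Jun 13, 2259: 31 days (May has 31).
Jun 13, 2259 → Jul 13, 2259: 30 days (June has 30).
Jul 13, 2259 → Jul 19, 2259: 6 days.
Total: 5972 days.

5972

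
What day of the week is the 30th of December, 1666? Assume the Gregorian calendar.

Thursday

Doomsday rule: the anchor day for the 1600s is Tuesday. For year 66: 66÷12 = 5 r 6, and 6÷4 = 1, so 5+6+1 = 12.
Tuesday + 12 ≡ Sunday — that's 1666's doomsday.
In December the doomsday date is Dec 12.
Dec 30 is 18 days after Dec 12; 18 mod 7 = 4, so Sunday + 4 = Thursday.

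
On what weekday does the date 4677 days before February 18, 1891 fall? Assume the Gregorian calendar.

Tuesday

Feb 18, 1891 is a Wednesday.
4677 mod 7 = 1, so 4677 days before a Wednesday is Wednesday − 1 = Tuesday.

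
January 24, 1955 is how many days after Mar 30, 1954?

Mar 30, 1954 → Apr 30, 1954: 31 days (March has 31).
Apr 30, 1954 → May 30, 1954: 30 days (April has 30).
May 30, 1954 → Jun 30, 1954: 31 days (May has 31).
Jun 30, 1954 → Jul 30, 1954: 30 days (June has 30).
Jul 30, 1954 → Aug 30, 1954: 31 days (July has 31).
Aug 30, 1954 → Sep 30, 1954: 31 days (August has 31).
Sep 30, 1954 → Oct 30, 1954: 30 days (September has 30).
Oct 30, 1954 → Nov 30, 1954: 31 days (October has 31).
Nov 30, 1954 → Dec 30, 1954: 30 days (November has 30).
Dec 30, 1954 → Jan 24, 1955: 25 days.
Total: 300 days.

300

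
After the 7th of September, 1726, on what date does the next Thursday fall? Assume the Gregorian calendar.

Sep 7, 1726 is a Saturday.
From Saturday to the next Thursday is 5 days.
Sep 7, 1726 + 5 = Sep 12, 1726.

September 12, 1726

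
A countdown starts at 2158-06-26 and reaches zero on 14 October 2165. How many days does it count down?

2667

Jun 26, 2158 → Jun 26, 2159: 365 days.
Jun 26, 2159 → Jun 26, 2160: 366 days (Feb 29, 2160 is in that span).
Jun 26, 2160 → Jun 26, 2161: 365 days.
Jun 26, 2161 → Jun 26, 2162: 365 days.
Jun 26, 2162 → Jun 26, 2163: 365 days.
Jun 26, 2163 → Jun 26, 2164: 366 days (Feb 29, 2164 is in that span).
Jun 26, 2164 → Jun 26, 2165: 365 days.
Jun 26, 2165 → Jul 26, 2165: 30 days (June has 30).
Jul 26, 2165 → Aug 26, 2165: 31 days (July has 31).
Aug 26, 2165 → Sep 26, 2165: 31 days (August has 31).
Sep 26, 2165 → Oct 14, 2165: 18 days.
Total: 2667 days.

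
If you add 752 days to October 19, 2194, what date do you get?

November 9, 2196

+365 (one year) → Oct 19, 2195 (387 left).
Oct has 31 days: +13 → Nov 1, 2195 (374 left).
Nov has 30 days: +30 → Dec 1, 2195 (344 left).
Dec has 31 days: +31 → Jan 1, 2196 (313 left).
Jan has 31 days: +31 → Feb 1, 2196 (282 left).
Feb has 29 days: +29 → Mar 1, 2196 (253 left).
Mar has 31 days: +31 → Apr 1, 2196 (222 left).
Apr has 30 days: +30 → May 1, 2196 (192 left).
May has 31 days: +31 → Jun 1, 2196 (161 left).
Jun has 30 days: +30 → Jul 1, 2196 (131 left).
Jul has 31 days: +31 → Aug 1, 2196 (100 left).
Aug has 31 days: +31 → Sep 1, 2196 (69 left).
Sep has 30 days: +30 → Oct 1, 2196 (39 left).
Oct has 31 days: +31 → Nov 1, 2196 (8 left).
+8 → Nov 9, 2196.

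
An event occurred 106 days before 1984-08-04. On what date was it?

−4 → Jul 31, 1984 (end of Jul, 31 days; 102 left).
−31 → Jun 30, 1984 (end of Jun, 30 days; 71 left).
−30 → May 31, 1984 (end of May, 31 days; 41 left).
−31 → Apr 30, 1984 (end of Apr, 30 days; 10 left).
−10 → Apr 20, 1984.

April 20, 1984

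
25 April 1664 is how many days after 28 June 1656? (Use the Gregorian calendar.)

2858

Jun 28, 1656 → Jun 28, 1657: 365 days.
Jun 28, 1657 → Jun 28, 1658: 365 days.
Jun 28, 1658 → Jun 28, 1659: 365 days.
Jun 28, 1659 → Jun 28, 1660: 366 days (Feb 29, 1660 is in that span).
Jun 28, 1660 → Jun 28, 1661: 365 days.
Jun 28, 1661 → Jun 28, 1662: 365 days.
Jun 28, 1662 → Jun 28, 1663: 365 days.
Jun 28, 1663 → Jul 28, 1663: 30 days (June has 30).
Jul 28, 1663 → Aug 28, 1663: 31 days (July has 31).
Aug 28, 1663 → Sep 28, 1663: 31 days (August has 31).
Sep 28, 1663 → Oct 28, 1663: 30 days (September has 30).
Oct 28, 1663 → Nov 28, 1663: 31 days (October has 31).
Nov 28, 1663 → Dec 28, 1663: 30 days (November has 30).
Dec 28, 1663 → Jan 28, 1664: 31 days (December has 31).
Jan 28, 1664 → Feb 28, 1664: 31 days (January has 31).
Feb 28, 1664 → Mar 28, 1664: 29 days (February has 29).
Mar 28, 1664 → Apr 25, 1664: 28 days.
Total: 2858 days.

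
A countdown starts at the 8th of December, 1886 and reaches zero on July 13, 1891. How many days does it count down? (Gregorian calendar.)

Dec 8, 1886 → Dec 8, 1887: 365 days.
Dec 8, 1887 → Dec 8, 1888: 366 days (Feb 29, 1888 is in that span).
Dec 8, 1888 → Dec 8, 1889: 365 days.
Dec 8, 1889 → Dec 8, 1890: 365 days.
Dec 8, 1890 → Jan 8, 1891: 31 days (December has 31).
Jan 8, 1891 → Feb 8, 1891: 31 days (January has 31).
Feb 8, 1891 → Mar 8, 1891: 28 days (February has 28).
Mar 8, 1891 → Apr 8, 1891: 31 days (March has 31).
Apr 8, 1891 → May 8, 1891: 30 days (April has 30).
May 8, 1891 → Jun 8, 1891: 31 days (May has 31).
Jun 8, 1891 → Jul 8, 1891: 30 days (June has 30).
Jul 8, 1891 → Jul 13, 1891: 5 days.
Total: 1678 days.

1678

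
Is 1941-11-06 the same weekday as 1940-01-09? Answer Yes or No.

No

From Jan 9, 1940 to Nov 6, 1941 is 667 days.
667 mod 7 = 2, so they are different weekdays.
(Jan 9, 1940 is a Tuesday; Nov 6, 1941 is a Thursday.)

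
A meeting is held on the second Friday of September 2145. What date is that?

September 1, 2145 is a Wednesday.
The first Friday is therefore September 3 (2 days later).
The second Friday is 3 + 1×7 = September 10.

September 10, 2145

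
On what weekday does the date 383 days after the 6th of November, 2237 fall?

First find the weekday of Nov 6, 2237. Doomsday rule: the anchor day for the 2200s is Friday. For year 37: 37÷12 = 3 r 1, and 1÷4 = 0, so 3+1+0 = 4.
Friday + 4 ≡ Tuesday — that's 2237's doomsday.
In November the doomsday date is Nov 7.
Nov 6 is 1 day before Nov 7; 1 mod 7 = 1, so Tuesday − 1 = Monday.
383 mod 7 = 5, so 383 days after a Monday is Monday + 5 = Saturday.

Saturday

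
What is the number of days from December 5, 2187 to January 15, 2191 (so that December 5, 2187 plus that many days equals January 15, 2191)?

1137

Dec 5, 2187 → Dec 5, 2188: 366 days (Feb 29, 2188 is in that span).
Dec 5, 2188 → Dec 5, 2189: 365 days.
Dec 5, 2189 → Dec 5, 2190: 365 days.
Dec 5, 2190 → Jan 5, 2191: 31 days (December has 31).
Jan 5, 2191 → Jan 15, 2191: 10 days.
Total: 1137 days.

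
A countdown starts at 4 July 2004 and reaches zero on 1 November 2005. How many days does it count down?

Jul 4, 2004 → Jul 4, 2005: 365 days.
Jul 4, 2005 → Aug 4, 2005: 31 days (July has 31).
Aug 4, 2005 → Sep 4, 2005: 31 days (August has 31).
Sep 4, 2005 → Oct 4, 2005: 30 days (September has 30).
Oct 4, 2005 → Nov 1, 2005: 28 days.
Total: 485 days.

485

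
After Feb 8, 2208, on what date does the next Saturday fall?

Feb 8, 2208 is a Monday.
From Monday to the next Saturday is 5 days.
Feb 8, 2208 + 5 = Feb 13, 2208.

February 13, 2208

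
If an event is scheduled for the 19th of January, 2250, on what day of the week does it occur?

Doomsday rule: the anchor day for the 2200s is Friday. For year 50: 50÷12 = 4 r 2, and 2÷4 = 0, so 4+2+0 = 6.
Friday + 6 ≡ Thursday — that's 2250's doomsday.
In January the doomsday date is Jan 3 (2250 is not a leap year).
Jan 19 is 16 days after Jan 3; 16 mod 7 = 2, so Thursday + 2 = Saturday.

Saturday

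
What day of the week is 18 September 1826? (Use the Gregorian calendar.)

Monday

Doomsday rule: the anchor day for the 1800s is Friday. For year 26: 26÷12 = 2 r 2, and 2÷4 = 0, so 2+2+0 = 4.
Friday + 4 ≡ Tuesday — that's 1826's doomsday.
In September the doomsday date is Sep 5.
Sep 18 is 13 days after Sep 5; 13 mod 7 = 6, so Tuesday + 6 = Monday.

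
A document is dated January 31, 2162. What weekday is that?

Doomsday rule: the anchor day for the 2100s is Sunday. For year 62: 62÷12 = 5 r 2, and 2÷4 = 0, so 5+2+0 = 7.
Sunday + 7 ≡ Sunday — that's 2162's doomsday.
In January the doomsday date is Jan 3 (2162 is not a leap year).
Jan 31 is 28 days after Jan 3; 28 mod 7 = 0, so Sunday + 0 = Sunday.

Sunday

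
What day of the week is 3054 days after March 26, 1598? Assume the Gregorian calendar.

Saturday

First find the weekday of Mar 26, 1598. Doomsday rule: the anchor day for the 1500s is Wednesday. For year 98: 98÷12 = 8 r 2, and 2÷4 = 0, so 8+2+0 = 10.
Wednesday + 10 ≡ Saturday — that's 1598's doomsday.
In March the doomsday date is Mar 14.
Mar 26 is 12 days after Mar 14; 12 mod 7 = 5, so Saturday + 5 = Thursday.
3054 mod 7 = 2, so 3054 days after a Thursday is Thursday + 2 = Saturday.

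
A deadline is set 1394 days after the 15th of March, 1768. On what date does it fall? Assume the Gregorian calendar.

+365 (one year) → Mar 15, 1769 (1029 left).
+365 (one year) → Mar 15, 1770 (664 left).
+365 (one year) → Mar 15, 1771 (299 left).
Mar has 31 days: +17 → Apr 1, 1771 (282 left).
Apr has 30 days: +30 → May 1, 1771 (252 left).
May has 31 days: +31 → Jun 1, 1771 (221 left).
Jun has 30 days: +30 → Jul 1, 1771 (191 left).
Jul has 31 days: +31 → Aug 1, 1771 (160 left).
Aug has 31 days: +31 → Sep 1, 1771 (129 left).
Sep has 30 days: +30 → Oct 1, 1771 (99 left).
Oct has 31 days: +31 → Nov 1, 1771 (68 left).
Nov has 30 days: +30 → Dec 1, 1771 (38 left).
Dec has 31 days: +31 → Jan 1, 1772 (7 left).
+7 → Jan 8, 1772.

January 8, 1772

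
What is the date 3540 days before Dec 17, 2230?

−365 (one year) → Dec 17, 2229 (3175 left).
−365 (one year) → Dec 17, 2228 (2810 left).
−366 (one year; includes Feb 29, 2228) → Dec 17, 2227 (2444 left).
−365 (one year) → Dec 17, 2226 (2079 left).
−365 (one year) → Dec 17, 2225 (1714 left).
−365 (one year) → Dec 17, 2224 (1349 left).
−366 (one year; includes Feb 29, 2224) → Dec 17, 2223 (983 left).
−365 (one year) → Dec 17, 2222 (618 left).
−365 (one year) → Dec 17, 2221 (253 left).
−17 → Nov 30, 2221 (end of Nov, 30 days; 236 left).
−30 → Oct 31, 2221 (end of Oct, 31 days; 206 left).
−31 → Sep 30, 2221 (end of Sep, 30 days; 175 left).
−30 → Aug 31, 2221 (end of Aug, 31 days; 145 left).
−31 → Jul 31, 2221 (end of Jul, 31 days; 114 left).
−31 → Jun 30, 2221 (end of Jun, 30 days; 83 left).
−30 → May 31, 2221 (end of May, 31 days; 53 left).
−31 → Apr 30, 2221 (end of Apr, 30 days; 22 left).
−22 → Apr 8, 2221.

April 8, 2221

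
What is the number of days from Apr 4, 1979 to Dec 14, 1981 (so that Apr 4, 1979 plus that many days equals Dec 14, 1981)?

Apr 4, 1979 → Apr 4, 1980: 366 days (Feb 29, 1980 is in that span).
Apr 4, 1980 → Apr 4, 1981: 365 days.
Apr 4, 1981 → May 4, 1981: 30 days (April has 30).
May 4, 1981 → Jun 4, 1981: 31 days (May has 31).
Jun 4, 1981 → Jul 4, 1981: 30 days (June has 30).
Jul 4, 1981 → Aug 4, 1981: 31 days (July has 31).
Aug 4, 1981 → Sep 4, 1981: 31 days (August has 31).
Sep 4, 1981 → Oct 4, 1981: 30 days (September has 30).
Oct 4, 1981 → Nov 4, 1981: 31 days (October has 31).
Nov 4, 1981 → Dec 4, 1981: 30 days (November has 30).
Dec 4, 1981 → Dec 14, 1981: 10 days.
Total: 985 days.

985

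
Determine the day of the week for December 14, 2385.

Saturday

Doomsday rule: the anchor day for the 2300s is Wednesday. For year 85: 85÷12 = 7 r 1, and 1÷4 = 0, so 7+1+0 = 8.
Wednesday + 8 ≡ Thursday — that's 2385's doomsday.
In December the doomsday date is Dec 12.
Dec 14 is 2 days after Dec 12; 2 mod 7 = 2, so Thursday + 2 = Saturday.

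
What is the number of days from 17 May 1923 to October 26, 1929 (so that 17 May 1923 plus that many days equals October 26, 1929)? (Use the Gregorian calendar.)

May 17, 1923 → May 17, 1924: 366 days (Feb 29, 1924 is in that span).
May 17, 1924 → May 17, 1925: 365 days.
May 17, 1925 → May 17, 1926: 365 days.
May 17, 1926 → May 17, 1927: 365 days.
May 17, 1927 → May 17, 1928: 366 days (Feb 29, 1928 is in that span).
May 17, 1928 → May 17, 1929: 365 days.
May 17, 1929 → Jun 17, 1929: 31 days (May has 31).
Jun 17, 1929 → Jul 17, 1929: 30 days (June has 30).
Jul 17, 1929 → Aug 17, 1929: 31 days (July has 31).
Aug 17, 1929 → Sep 17, 1929: 31 days (August has 31).
Sep 17, 1929 → Oct 17, 1929: 30 days (September has 30).
Oct 17, 1929 → Oct 26, 1929: 9 days.
Total: 2354 days.

2354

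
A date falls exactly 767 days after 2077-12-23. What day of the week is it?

First find the weekday of Dec 23, 2077. Doomsday rule: the anchor day for the 2000s is Tuesday. For year 77: 77÷12 = 6 r 5, and 5÷4 = 1, so 6+5+1 = 12.
Tuesday + 12 ≡ Sunday — that's 2077's doomsday.
In December the doomsday date is Dec 12.
Dec 23 is 11 days after Dec 12; 11 mod 7 = 4, so Sunday + 4 = Thursday.
767 mod 7 = 4, so 767 days after a Thursday is Thursday + 4 = Monday.

Monday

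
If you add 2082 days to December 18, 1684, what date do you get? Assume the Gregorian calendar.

August 31, 1690

+365 (one year) → Dec 18, 1685 (1717 left).
+365 (one year) → Dec 18, 1686 (1352 left).
+365 (one year) → Dec 18, 1687 (987 left).
+366 (one year; includes Feb 29, 1688) → Dec 18, 1688 (621 left).
+365 (one year) → Dec 18, 1689 (256 left).
Dec has 31 days: +14 → Jan 1, 1690 (242 left).
Jan has 31 days: +31 → Feb 1, 1690 (211 left).
Feb has 28 days: +28 → Mar 1, 1690 (183 left).
Mar has 31 days: +31 → Apr 1, 1690 (152 left).
Apr has 30 days: +30 → May 1, 1690 (122 left).
May has 31 days: +31 → Jun 1, 1690 (91 left).
Jun has 30 days: +30 → Jul 1, 1690 (61 left).
Jul has 31 days: +31 → Aug 1, 1690 (30 left).
+30 → Aug 31, 1690.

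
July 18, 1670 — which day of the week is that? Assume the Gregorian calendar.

Friday

Doomsday rule: the anchor day for the 1600s is Tuesday. For year 70: 70÷12 = 5 r 10, and 10÷4 = 2, so 5+10+2 = 17.
Tuesday + 17 ≡ Friday — that's 1670's doomsday.
In July the doomsday date is Jul 11.
Jul 18 is 7 days after Jul 11; 7 mod 7 = 0, so Friday + 0 = Friday.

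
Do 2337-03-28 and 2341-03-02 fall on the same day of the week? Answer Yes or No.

Yes

From Mar 28, 2337 to Mar 2, 2341 is 1435 days.
1435 mod 7 = 0, so they are the same weekday.
(Mar 28, 2337 is a Sunday; Mar 2, 2341 is a Sunday.)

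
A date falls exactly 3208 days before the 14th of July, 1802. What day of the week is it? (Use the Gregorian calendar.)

First find the weekday of Jul 14, 1802. Doomsday rule: the anchor day for the 1800s is Friday. For year 02: 2÷12 = 0 r 2, and 2÷4 = 0, so 0+2+0 = 2.
Friday + 2 ≡ Sunday — that's 1802's doomsday.
In July the doomsday date is Jul 11.
Jul 14 is 3 days after Jul 11; 3 mod 7 = 3, so Sunday + 3 = Wednesday.
3208 mod 7 = 2, so 3208 days before a Wednesday is Wednesday − 2 = Monday.

Monday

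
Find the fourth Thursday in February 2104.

February 1, 2104 is a Friday.
The first Thursday is therefore February 7 (6 days later).
The fourth Thursday is 7 + 3×7 = February 28.

February 28, 2104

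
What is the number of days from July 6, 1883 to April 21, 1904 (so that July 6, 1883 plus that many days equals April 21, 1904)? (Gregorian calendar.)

7594

Jul 6, 1883 → Jul 6, 1884: 366 days (Feb 29, 1884 is in that span).
Jul 6, 1884 → Jul 6, 1885: 365 days.
Jul 6, 1885 → Jul 6, 1886: 365 days.
Jul 6, 1886 → Jul 6, 1887: 365 days.
Jul 6, 1887 → Jul 6, 1888: 366 days (Feb 29, 1888 is in that span).
Jul 6, 1888 → Jul 6, 1889: 365 days.
Jul 6, 1889 → Jul 6, 1890: 365 days.
Jul 6, 1890 → Jul 6, 1891: 365 days.
Jul 6, 1891 → Jul 6, 1892: 366 days (Feb 29, 1892 is in that span).
Jul 6, 1892 → Jul 6, 1893: 365 days.
Jul 6, 1893 → Jul 6, 1894: 365 days.
Jul 6, 1894 → Jul 6, 1895: 365 days.
Jul 6, 1895 → Jul 6, 1896: 366 days (Feb 29, 1896 is in that span).
Jul 6, 1896 → Jul 6, 1897: 365 days.
Jul 6, 1897 → Jul 6, 1898: 365 days.
Jul 6, 1898 → Jul 6, 1899: 365 days.
Jul 6, 1899 → Jul 6, 1900: 365 days.
Jul 6, 1900 → Jul 6, 1901: 365 days.
Jul 6, 1901 → Jul 6, 1902: 365 days.
Jul 6, 1902 → Jul 6, 1903: 365 days.
Jul 6, 1903 → Aug 6, 1903: 31 days (July has 31).
Aug 6, 1903 → Sep 6, 1903: 31 days (August has 31).
Sep 6, 1903 → Oct 6, 1903: 30 days (September has 30).
Oct 6, 1903 → Nov 6, 1903: 31 days (October has 31).
Nov 6, 1903 → Dec 6, 1903: 30 days (November has 30).
Dec 6, 1903 → Jan 6, 1904: 31 days (December has 31).
Jan 6, 1904 → Feb 6, 1904: 31 days (January has 31).
Feb 6, 1904 → Mar 6, 1904: 29 days (February has 29).
Mar 6, 1904 → Apr 6, 1904: 31 days (March has 31).
Apr 6, 1904 → Apr 21, 1904: 15 days.
Total: 7594 days.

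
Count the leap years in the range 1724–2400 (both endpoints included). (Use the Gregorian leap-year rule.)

165

Multiples of 4 in [1724,2400]: 170.
Of those, multiples of 100: 7 (not leap unless ÷400).
Multiples of 400: 2.
Leap years = 170 − 7 + 2 = 165.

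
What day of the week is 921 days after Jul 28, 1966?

First find the weekday of Jul 28, 1966. Doomsday rule: the anchor day for the 1900s is Wednesday. For year 66: 66÷12 = 5 r 6, and 6÷4 = 1, so 5+6+1 = 12.
Wednesday + 12 ≡ Monday — that's 1966's doomsday.
In July the doomsday date is Jul 11.
Jul 28 is 17 days after Jul 11; 17 mod 7 = 3, so Monday + 3 = Thursday.
921 mod 7 = 4, so 921 days after a Thursday is Thursday + 4 = Monday.

Monday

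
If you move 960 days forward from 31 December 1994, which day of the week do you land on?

Sunday

First find the weekday of Dec 31, 1994. Doomsday rule: the anchor day for the 1900s is Wednesday. For year 94: 94÷12 = 7 r 10, and 10÷4 = 2, so 7+10+2 = 19.
Wednesday + 19 ≡ Monday — that's 1994's doomsday.
In December the doomsday date is Dec 12.
Dec 31 is 19 days after Dec 12; 19 mod 7 = 5, so Monday + 5 = Saturday.
960 mod 7 = 1, so 960 days after a Saturday is Saturday + 1 = Sunday.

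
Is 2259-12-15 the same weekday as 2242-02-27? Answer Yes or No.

No

From Feb 27, 2242 to Dec 15, 2259 is 6500 days.
6500 mod 7 = 4, so they are different weekdays.
(Feb 27, 2242 is a Sunday; Dec 15, 2259 is a Thursday.)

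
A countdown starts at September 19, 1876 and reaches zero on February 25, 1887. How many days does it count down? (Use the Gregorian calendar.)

3811

Sep 19, 1876 → Sep 19, 1877: 365 days.
Sep 19, 1877 → Sep 19, 1878: 365 days.
Sep 19, 1878 → Sep 19, 1879: 365 days.
Sep 19, 1879 → Sep 19, 1880: 366 days (Feb 29, 1880 is in that span).
Sep 19, 1880 → Sep 19, 1881: 365 days.
Sep 19, 1881 → Sep 19, 1882: 365 days.
Sep 19, 1882 → Sep 19, 1883: 365 days.
Sep 19, 1883 → Sep 19, 1884: 366 days (Feb 29, 1884 is in that span).
Sep 19, 1884 → Sep 19, 1885: 365 days.
Sep 19, 1885 → Sep 19, 1886: 365 days.
Sep 19, 1886 → Oct 19, 1886: 30 days (September has 30).
Oct 19, 1886 → Nov 19, 1886: 31 days (October has 31).
Nov 19, 1886 → Dec 19, 1886: 30 days (November has 30).
Dec 19, 1886 → Jan 19, 1887: 31 days (December has 31).
Jan 19, 1887 → Feb 19, 1887: 31 days (January has 31).
Feb 19, 1887 → Feb 25, 1887: 6 days.
Total: 3811 days.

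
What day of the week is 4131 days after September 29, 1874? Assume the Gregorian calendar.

Wednesday

First find the weekday of Sep 29, 1874. Doomsday rule: the anchor day for the 1800s is Friday. For year 74: 74÷12 = 6 r 2, and 2÷4 = 0, so 6+2+0 = 8.
Friday + 8 ≡ Saturday — that's 1874's doomsday.
In September the doomsday date is Sep 5.
Sep 29 is 24 days after Sep 5; 24 mod 7 = 3, so Saturday + 3 = Tuesday.
4131 mod 7 = 1, so 4131 days after a Tuesday is Tuesday + 1 = Wednesday.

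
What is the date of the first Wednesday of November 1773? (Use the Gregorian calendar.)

November 3, 1773

November 1, 1773 is a Monday.
The first Wednesday is therefore November 3 (2 days later).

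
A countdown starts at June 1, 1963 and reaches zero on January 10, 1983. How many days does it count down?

Jun 1, 1963 → Jun 1, 1964: 366 days (Feb 29, 1964 is in that span).
Jun 1, 1964 → Jun 1, 1965: 365 days.
Jun 1, 1965 → Jun 1, 1966: 365 days.
Jun 1, 1966 → Jun 1, 1967: 365 days.
Jun 1, 1967 → Jun 1, 1968: 366 days (Feb 29, 1968 is in that span).
Jun 1, 1968 → Jun 1, 1969: 365 days.
Jun 1, 1969 → Jun 1, 1970: 365 days.
Jun 1, 1970 → Jun 1, 1971: 365 days.
Jun 1, 1971 → Jun 1, 1972: 366 days (Feb 29, 1972 is in that span).
Jun 1, 1972 → Jun 1, 1973: 365 days.
Jun 1, 1973 → Jun 1, 1974: 365 days.
Jun 1, 1974 → Jun 1, 1975: 365 days.
Jun 1, 1975 → Jun 1, 1976: 366 days (Feb 29, 1976 is in that span).
Jun 1, 1976 → Jun 1, 1977: 365 days.
Jun 1, 1977 → Jun 1, 1978: 365 days.
Jun 1, 1978 → Jun 1, 1979: 365 days.
Jun 1, 1979 → Jun 1, 1980: 366 days (Feb 29, 1980 is in that span).
Jun 1, 1980 → Jun 1, 1981: 365 days.
Jun 1, 1981 → Jun 1, 1982: 365 days.
Jun 1, 1982 → Jul 1, 1982: 30 days (June has 30).
Jul 1, 1982 → Aug 1, 1982: 31 days (July has 31).
Aug 1, 1982 → Sep 1, 1982: 31 days (August has 31).
Sep 1, 1982 → Oct 1, 1982: 30 days (September has 30).
Oct 1, 1982 → Nov 1, 1982: 31 days (October has 31).
Nov 1, 1982 → Dec 1, 1982: 30 days (November has 30).
Dec 1, 1982 → Jan 1, 1983: 31 days (December has 31).
Jan 1, 1983 → Jan 10, 1983: 9 days.
Total: 7163 days.

7163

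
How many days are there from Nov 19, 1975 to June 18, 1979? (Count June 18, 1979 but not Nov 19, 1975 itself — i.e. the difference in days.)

Nov 19, 1975 → Nov 19, 1976: 366 days (Feb 29, 1976 is in that span).
Nov 19, 1976 → Nov 19, 1977: 365 days.
Nov 19, 1977 → Nov 19, 1978: 365 days.
Nov 19, 1978 → Dec 19, 1978: 30 days (November has 30).
Dec 19, 1978 → Jan 19, 1979: 31 days (December has 31).
Jan 19, 1979 → Feb 19, 1979: 31 days (January has 31).
Feb 19, 1979 → Mar 19, 1979: 28 days (February has 28).
Mar 19, 1979 → Apr 19, 1979: 31 days (March has 31).
Apr 19, 1979 → May 19, 1979: 30 days (April has 30).
May 19, 1979 → Jun 18, 1979: 30 days.
Total: 1307 days.

1307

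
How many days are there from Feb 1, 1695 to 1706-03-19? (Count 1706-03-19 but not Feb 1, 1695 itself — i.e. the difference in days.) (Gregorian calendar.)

Feb 1, 1695 → Feb 1, 1696: 365 days.
Feb 1, 1696 → Feb 1, 1697: 366 days (Feb 29, 1696 is in that span).
Feb 1, 1697 → Feb 1, 1698: 365 days.
Feb 1, 1698 → Feb 1, 1699: 365 days.
Feb 1, 1699 → Feb 1, 1700: 365 days.
Feb 1, 1700 → Feb 1, 1701: 365 days.
Feb 1, 1701 → Feb 1, 1702: 365 days.
Feb 1, 1702 → Feb 1, 1703: 365 days.
Feb 1, 1703 → Feb 1, 1704: 365 days.
Feb 1, 1704 → Feb 1, 1705: 366 days (Feb 29, 1704 is in that span).
Feb 1, 1705 → Feb 1, 1706: 365 days.
Feb 1, 1706 → Mar 1, 1706: 28 days (February has 28).
Mar 1, 1706 → Mar 19, 1706: 18 days.
Total: 4063 days.

4063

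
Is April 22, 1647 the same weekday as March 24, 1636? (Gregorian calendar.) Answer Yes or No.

Yes

From Mar 24, 1636 to Apr 22, 1647 is 4046 days.
4046 mod 7 = 0, so they are the same weekday.
(Mar 24, 1636 is a Monday; Apr 22, 1647 is a Monday.)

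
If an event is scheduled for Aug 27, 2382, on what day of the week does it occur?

Friday

Doomsday rule: the anchor day for the 2300s is Wednesday. For year 82: 82÷12 = 6 r 10, and 10÷4 = 2, so 6+10+2 = 18.
Wednesday + 18 ≡ Sunday — that's 2382's doomsday.
In August the doomsday date is Aug 8.
Aug 27 is 19 days after Aug 8; 19 mod 7 = 5, so Sunday + 5 = Friday.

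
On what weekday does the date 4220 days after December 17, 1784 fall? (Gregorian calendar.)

Thursday

First find the weekday of Dec 17, 1784. Doomsday rule: the anchor day for the 1700s is Sunday. For year 84: 84÷12 = 7 r 0, and 0÷4 = 0, so 7+0+0 = 7.
Sunday + 7 ≡ Sunday — that's 1784's doomsday.
In December the doomsday date is Dec 12.
Dec 17 is 5 days after Dec 12; 5 mod 7 = 5, so Sunday + 5 = Friday.
4220 mod 7 = 6, so 4220 days after a Friday is Friday + 6 = Thursday.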